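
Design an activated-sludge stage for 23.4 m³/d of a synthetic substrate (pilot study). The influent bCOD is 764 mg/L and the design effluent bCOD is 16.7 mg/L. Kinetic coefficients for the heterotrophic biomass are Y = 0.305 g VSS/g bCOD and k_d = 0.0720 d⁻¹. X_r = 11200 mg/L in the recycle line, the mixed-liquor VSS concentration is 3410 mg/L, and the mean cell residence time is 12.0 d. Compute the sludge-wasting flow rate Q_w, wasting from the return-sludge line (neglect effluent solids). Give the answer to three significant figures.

From the SRT design equation V = Y Q (S₀−S) θ_c / [X (1 + k_d θ_c)] = 0.305 × 23.4 × (764 − 16.7) × 12.0 / [3410 × (1 + 0.0720 × 12.0)] = 6.4×10^4 / 6356 = 10.07 m³.
Q_w = (V·X)/(θ_c X_r) = 10.07 × 3410 / (12.0 × 11200) = 0.2555 m³/d.

Q_w ≈ 0.255 m³/d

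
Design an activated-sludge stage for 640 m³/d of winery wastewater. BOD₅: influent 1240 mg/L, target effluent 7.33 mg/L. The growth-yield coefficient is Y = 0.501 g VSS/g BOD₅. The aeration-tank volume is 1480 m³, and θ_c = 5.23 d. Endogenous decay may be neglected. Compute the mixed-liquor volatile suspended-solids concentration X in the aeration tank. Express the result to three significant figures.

X ≈ 1400 mg/L

X = Y·Q·ΔS·θ_c / V = 0.501 × 640 × (1240 − 7.33) × 5.23 / 1480 = 1397 mg/L.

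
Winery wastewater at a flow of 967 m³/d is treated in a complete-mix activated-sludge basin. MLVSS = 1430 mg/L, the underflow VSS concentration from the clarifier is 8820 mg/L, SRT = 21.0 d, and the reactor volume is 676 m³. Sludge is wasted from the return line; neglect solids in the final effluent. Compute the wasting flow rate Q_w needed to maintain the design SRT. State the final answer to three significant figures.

Q_w ≈ 5.22 m³/d

Wasting from the return line (neglecting effluent solids): Q_w = V·X / (θ_c·X_r) = 676.0 × 1430 / (21.0 × 8820) = 5.219 m³/d.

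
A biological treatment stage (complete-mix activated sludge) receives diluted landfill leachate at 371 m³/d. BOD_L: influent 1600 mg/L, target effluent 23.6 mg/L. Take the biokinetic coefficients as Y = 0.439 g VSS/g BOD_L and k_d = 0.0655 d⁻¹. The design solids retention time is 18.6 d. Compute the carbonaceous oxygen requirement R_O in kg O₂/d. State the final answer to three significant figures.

The observed yield is Y_obs = Y/(1 + k_d·θ_c) = 0.439 / (1 + 0.0655 × 18.6) = 0.439 / 2.218 = 0.1979 g VSS per g BOD_L removed.
ΔS = 1600 − 23.6 = 1576 mg/L, so the substrate removal rate is 371 × 1576/1000 = 584.8 kg BOD_L/d.
Biomass synthesised: P_X = Y_obs × 584.8 = 115.7 kg VSS/d.
Carbonaceous O₂ demand = substrate oxidised − cell-mass equivalent = 584.8 − 1.42 × 115.7 = 420.5 kg O₂/d.

R_O ≈ 420 kg O₂/d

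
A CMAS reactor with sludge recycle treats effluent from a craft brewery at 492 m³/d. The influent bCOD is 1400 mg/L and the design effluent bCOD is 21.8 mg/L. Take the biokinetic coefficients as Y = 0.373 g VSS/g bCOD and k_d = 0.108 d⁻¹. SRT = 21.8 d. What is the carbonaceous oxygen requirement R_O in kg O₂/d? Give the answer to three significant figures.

R_O ≈ 571 kg O₂/d

The observed yield is Y_obs = Y/(1 + k_d·θ_c) = 0.373 / (1 + 0.108 × 21.8) = 0.373 / 3.354 = 0.1112 g VSS per g bCOD removed.
Substrate removed = Q·(S₀ − S) = 492 m³/d × (1400 − 21.8) g/m³ = 6.78×10^5 g/d = 678.1 kg/d.
Biomass synthesised: P_X = Y_obs × 678.1 = 75.40 kg VSS/d.
Carbonaceous O₂ demand = substrate oxidised − cell-mass equivalent = 678.1 − 1.42 × 75.40 = 571.0 kg O₂/d.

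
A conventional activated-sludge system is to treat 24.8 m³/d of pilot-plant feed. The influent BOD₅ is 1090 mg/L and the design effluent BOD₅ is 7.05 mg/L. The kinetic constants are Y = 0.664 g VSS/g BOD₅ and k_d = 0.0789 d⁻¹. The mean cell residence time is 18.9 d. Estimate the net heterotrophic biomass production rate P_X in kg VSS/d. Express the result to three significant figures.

Y_obs = Y / (1 + k_d θ_c) = 0.664 / (1 + 0.0789 × 18.9) = 0.664 / 2.491 = 0.2665.
Mass of BOD₅ removed per day: Q(S₀ − S) = 24.8 × 1083 g/m³ = 26.86 kg/d.
Biomass produced: P_X = Y_obs·Q·ΔS = 0.2665 × 26.86 ≈ 7.158 kg VSS/d.

P_X ≈ 7.16 kg VSS/d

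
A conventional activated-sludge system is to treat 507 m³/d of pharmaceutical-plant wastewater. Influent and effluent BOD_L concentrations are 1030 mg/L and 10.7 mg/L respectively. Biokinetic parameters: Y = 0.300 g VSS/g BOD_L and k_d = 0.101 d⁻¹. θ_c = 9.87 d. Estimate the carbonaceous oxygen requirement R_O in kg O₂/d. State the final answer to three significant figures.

R_O ≈ 407 kg O₂/d

Correct the yield for decay: Y_obs = Y/(1 + k_d θ_c) = 0.300 / (1 + 0.101 × 9.87) = 0.300 / 1.997 = 0.1502.
Mass of BOD_L removed per day: Q(S₀ − S) = 507 × 1019 g/m³ = 516.8 kg/d.
Net sludge production P_X = 0.1502 × 516.8 = 77.64 kg VSS/d.
R_O = Q·ΔS − 1.42 P_X = 516.8 − 110.2 = 406.5 kg O₂/d.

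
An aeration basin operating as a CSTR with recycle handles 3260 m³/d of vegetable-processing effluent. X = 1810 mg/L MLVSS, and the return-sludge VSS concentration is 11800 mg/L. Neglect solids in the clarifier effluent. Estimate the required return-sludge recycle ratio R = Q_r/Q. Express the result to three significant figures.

Mass balance around the secondary clarifier (neglecting effluent solids): R = X / (X_r − X) = 1810 / (11800 − 1810) = 0.1812.

R ≈ 0.181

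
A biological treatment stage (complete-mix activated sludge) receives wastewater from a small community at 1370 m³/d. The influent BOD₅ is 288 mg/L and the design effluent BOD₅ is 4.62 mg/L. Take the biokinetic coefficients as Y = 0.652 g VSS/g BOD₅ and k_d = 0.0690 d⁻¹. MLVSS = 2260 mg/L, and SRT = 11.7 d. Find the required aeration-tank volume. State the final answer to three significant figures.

From the SRT design equation V = Y Q (S₀−S) θ_c / [X (1 + k_d θ_c)] = 0.652 × 1370 × (288 − 4.62) × 11.7 / [2260 × (1 + 0.0690 × 11.7)] = 2.96×10^6 / 4084 = 725.1 m³.

V ≈ 725 m³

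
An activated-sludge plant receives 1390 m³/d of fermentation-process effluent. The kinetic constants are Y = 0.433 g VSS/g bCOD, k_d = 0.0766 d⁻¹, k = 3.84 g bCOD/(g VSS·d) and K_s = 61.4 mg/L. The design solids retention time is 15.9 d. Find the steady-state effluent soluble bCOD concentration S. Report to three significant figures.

From the Monod/SRT balance for a CMAS, S = K_s·(1+k_d θ_c)/[θ_c·(Y k − k_d) − 1] = 61.4 × (1 + 0.0766 × 15.9) / [15.9 × (0.433 × 3.84 − 0.0766) − 1] = 136.2 / 24.22 = 5.623 mg/L.

S ≈ 5.62 mg/L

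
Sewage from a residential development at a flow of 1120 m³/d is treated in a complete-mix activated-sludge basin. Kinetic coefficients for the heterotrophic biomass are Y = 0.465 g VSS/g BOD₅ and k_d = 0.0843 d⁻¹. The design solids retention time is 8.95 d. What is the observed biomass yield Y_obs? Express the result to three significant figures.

Observed yield with endogenous decay: Y_obs = Y / (1 + k_d·θ_c) = 0.465 / (1 + 0.0843 × 8.95) = 0.465 / 1.754 = 0.2650 g VSS/g BOD₅.

Y_obs ≈ 0.265 g VSS/g BOD₅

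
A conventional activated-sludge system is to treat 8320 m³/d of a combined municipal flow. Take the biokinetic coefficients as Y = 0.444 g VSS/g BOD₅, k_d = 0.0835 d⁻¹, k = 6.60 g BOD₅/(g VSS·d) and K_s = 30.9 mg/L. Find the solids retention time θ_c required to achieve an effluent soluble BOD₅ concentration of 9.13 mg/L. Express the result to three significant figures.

At the target effluent, Y k S/(K_s+S) = 0.444×6.60×9.13/40.03 = 0.6684 d⁻¹.
θ_c = 1/(μ − k_d) = 1/(0.6684 − 0.0835) = 1/0.5849 = 1.710 d.

θ_c ≈ 1.71 d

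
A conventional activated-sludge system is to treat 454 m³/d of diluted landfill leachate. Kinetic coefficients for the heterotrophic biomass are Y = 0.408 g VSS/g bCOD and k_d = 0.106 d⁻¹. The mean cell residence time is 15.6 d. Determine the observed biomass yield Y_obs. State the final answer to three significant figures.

Y_obs = Y / (1 + k_d θ_c) = 0.408 / (1 + 0.106 × 15.6) = 0.408 / 2.654 = 0.1538.

Y_obs ≈ 0.154 g VSS/g bCOD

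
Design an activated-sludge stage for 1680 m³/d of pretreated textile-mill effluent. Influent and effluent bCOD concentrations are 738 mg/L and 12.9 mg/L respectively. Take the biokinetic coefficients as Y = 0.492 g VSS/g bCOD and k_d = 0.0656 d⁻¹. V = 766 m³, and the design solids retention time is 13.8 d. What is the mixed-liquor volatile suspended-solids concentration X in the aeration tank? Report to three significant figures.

From V·X·(1 + k_d·θ_c) = Y·Q·(S₀ − S)·θ_c: X = 0.492 × 1680 × (738 − 12.9) × 13.8 / [766 × (1 + 0.0656 × 13.8)] = 5667 mg/L.

X ≈ 5670 mg/L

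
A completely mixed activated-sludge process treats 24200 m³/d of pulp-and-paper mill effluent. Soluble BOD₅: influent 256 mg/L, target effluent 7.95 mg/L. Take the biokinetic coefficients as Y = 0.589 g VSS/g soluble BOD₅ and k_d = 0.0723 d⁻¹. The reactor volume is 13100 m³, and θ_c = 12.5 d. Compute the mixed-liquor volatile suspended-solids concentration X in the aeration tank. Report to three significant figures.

X ≈ 1770 mg/L

Solving the biomass balance for X: X = Y Q (S₀−S) θ_c / [V (1+k_d θ_c)] = 0.589 × 24200 × (256 − 7.95) × 12.5 / [13100 × (1 + 0.0723 × 12.5)] = 1772 mg/L.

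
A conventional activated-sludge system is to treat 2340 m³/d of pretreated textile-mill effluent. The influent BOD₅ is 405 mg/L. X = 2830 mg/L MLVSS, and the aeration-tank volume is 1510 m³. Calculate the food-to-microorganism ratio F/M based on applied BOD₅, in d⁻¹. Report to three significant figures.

F/M ≈ 0.222 d⁻¹

F/M = applied load / biomass = Q·S₀/(V·X) = 2340 × 405 / (1510 × 2830) = 0.2218 d⁻¹.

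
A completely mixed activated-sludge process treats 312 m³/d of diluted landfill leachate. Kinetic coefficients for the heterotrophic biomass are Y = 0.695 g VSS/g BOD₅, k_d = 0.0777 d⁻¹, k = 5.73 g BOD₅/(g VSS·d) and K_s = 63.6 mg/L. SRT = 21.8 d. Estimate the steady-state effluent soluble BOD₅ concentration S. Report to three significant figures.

S ≈ 2.04 mg/L

For a completely mixed reactor with recycle the Lawrence–McCarty relation gives S = K_s·(1 + k_d·θ_c) / [θ_c·(Y·k − k_d) − 1] = 63.6 × (1 + 0.0777 × 21.8) / [21.8 × (0.695 × 5.73 − 0.0777) − 1] = 171.3 / 84.12 = 2.037 mg/L.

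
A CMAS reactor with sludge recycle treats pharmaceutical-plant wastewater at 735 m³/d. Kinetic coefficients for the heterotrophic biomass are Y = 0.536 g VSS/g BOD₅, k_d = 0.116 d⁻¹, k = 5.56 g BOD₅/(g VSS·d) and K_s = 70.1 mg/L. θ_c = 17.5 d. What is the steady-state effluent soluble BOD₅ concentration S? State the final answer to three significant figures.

From the Monod/SRT balance for a CMAS, S = K_s·(1+k_d θ_c)/[θ_c·(Y k − k_d) − 1] = 70.1 × (1 + 0.116 × 17.5) / [17.5 × (0.536 × 5.56 − 0.116) − 1] = 212.4 / 49.12 = 4.324 mg/L.

S ≈ 4.32 mg/L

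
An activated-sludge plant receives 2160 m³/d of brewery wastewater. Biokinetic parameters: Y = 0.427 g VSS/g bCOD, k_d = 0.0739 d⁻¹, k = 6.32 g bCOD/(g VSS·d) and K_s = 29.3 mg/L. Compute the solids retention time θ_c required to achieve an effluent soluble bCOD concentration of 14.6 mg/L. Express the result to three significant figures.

θ_c ≈ 1.21 d

At the target effluent, Y k S/(K_s+S) = 0.427×6.32×14.6/43.90 = 0.8975 d⁻¹.
Then 1/θ_c = μ − k_d = 0.8975 − 0.0739 = 0.8236 d⁻¹, giving θ_c = 1.214 d.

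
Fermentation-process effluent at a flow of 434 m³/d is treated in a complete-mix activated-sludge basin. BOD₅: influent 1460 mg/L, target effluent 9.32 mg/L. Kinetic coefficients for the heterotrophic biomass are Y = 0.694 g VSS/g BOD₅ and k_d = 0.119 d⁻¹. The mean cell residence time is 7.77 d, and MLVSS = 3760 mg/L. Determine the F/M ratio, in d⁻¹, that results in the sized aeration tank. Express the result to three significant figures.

Steady-state biomass mass balance: V·X·(1 + k_d·θ_c) = Y·Q·(S₀ − S)·θ_c, so V = 0.694 × 434 × (1460 − 9.32) × 7.77 / [3760 × (1 + 0.119 × 7.77)] = 3.4×10^6 / 7237 = 469.1 m³.
F/M = Q·S₀ / (V·X) = 434 × 1460 / (469.1 × 3760) = 0.3592 g BOD₅·(g VSS·d)⁻¹.

F/M ≈ 0.359 d⁻¹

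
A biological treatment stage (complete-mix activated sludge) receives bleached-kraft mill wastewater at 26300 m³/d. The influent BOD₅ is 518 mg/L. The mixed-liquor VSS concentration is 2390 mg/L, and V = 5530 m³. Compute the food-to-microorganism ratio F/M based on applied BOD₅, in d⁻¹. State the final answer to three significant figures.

F/M ≈ 1.03 d⁻¹

F/M = Q·S₀ / (V·X) = 26300 × 518 / (5530 × 2390) = 1.031 g BOD₅·(g VSS·d)⁻¹.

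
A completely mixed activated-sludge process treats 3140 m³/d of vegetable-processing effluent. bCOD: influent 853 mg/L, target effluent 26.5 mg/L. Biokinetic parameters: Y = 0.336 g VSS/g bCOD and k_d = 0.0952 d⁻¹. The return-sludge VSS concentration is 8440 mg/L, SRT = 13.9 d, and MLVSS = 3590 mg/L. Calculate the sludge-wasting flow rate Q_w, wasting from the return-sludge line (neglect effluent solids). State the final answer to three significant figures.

Q_w ≈ 44.5 m³/d

Rearranging the biomass balance for a CMAS with decay, V = Y·Q·ΔS·θ_c / [X·(1+k_d θ_c)] = 0.336 × 3140 × (853 − 26.5) × 13.9 / [3590 × (1 + 0.0952 × 13.9)] = 1.21×10^7 / 8341 = 1453 m³.
Q_w = (V·X)/(θ_c X_r) = 1453 × 3590 / (13.9 × 8440) = 44.47 m³/d.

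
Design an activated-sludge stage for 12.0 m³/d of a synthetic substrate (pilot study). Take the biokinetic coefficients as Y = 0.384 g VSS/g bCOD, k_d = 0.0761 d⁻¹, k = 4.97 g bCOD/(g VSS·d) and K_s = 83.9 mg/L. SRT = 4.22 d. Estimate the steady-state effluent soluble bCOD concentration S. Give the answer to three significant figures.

S ≈ 16.5 mg/L

Effluent substrate depends only on kinetics and SRT: S = K_s(1 + k_d θ_c) / [θ_c(Yk − k_d) − 1] = 83.9 × (1 + 0.0761 × 4.22) / [4.22 × (0.384 × 4.97 − 0.0761) − 1] = 110.8 / 6.733 = 16.46 mg/L.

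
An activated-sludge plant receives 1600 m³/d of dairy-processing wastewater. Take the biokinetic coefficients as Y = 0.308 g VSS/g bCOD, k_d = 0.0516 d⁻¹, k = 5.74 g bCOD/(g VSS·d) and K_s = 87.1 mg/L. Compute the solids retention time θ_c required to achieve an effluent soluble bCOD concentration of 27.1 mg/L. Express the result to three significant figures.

From 1/θ_c = Y·k·S/(K_s + S) − k_d: Y·k·S/(K_s+S) = 0.308 × 5.74 × 27.1 / (87.1 + 27.1) = 0.4195 d⁻¹.
θ_c = 1/(μ − k_d) = 1/(0.4195 − 0.0516) = 1/0.3679 = 2.718 d.

θ_c ≈ 2.72 d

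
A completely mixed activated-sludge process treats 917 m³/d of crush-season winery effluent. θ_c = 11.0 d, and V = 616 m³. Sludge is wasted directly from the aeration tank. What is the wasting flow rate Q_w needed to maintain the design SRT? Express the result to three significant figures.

Q_w ≈ 56.0 m³/d

Wasting from the aeration tank: Q_w = V / θ_c = 616.0 / 11.0 = 56.00 m³/d.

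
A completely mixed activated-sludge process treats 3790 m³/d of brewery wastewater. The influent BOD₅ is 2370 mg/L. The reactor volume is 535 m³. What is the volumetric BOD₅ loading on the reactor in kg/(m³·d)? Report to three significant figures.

Volumetric loading L_v = Q·S₀ / V = 3790 × 2370 g/m³ / 535.0 m³ = 16789 g/(m³·d) = 16.79 kg BOD₅/(m³·d).

L_v ≈ 16.8 kg BOD₅/(m³·d)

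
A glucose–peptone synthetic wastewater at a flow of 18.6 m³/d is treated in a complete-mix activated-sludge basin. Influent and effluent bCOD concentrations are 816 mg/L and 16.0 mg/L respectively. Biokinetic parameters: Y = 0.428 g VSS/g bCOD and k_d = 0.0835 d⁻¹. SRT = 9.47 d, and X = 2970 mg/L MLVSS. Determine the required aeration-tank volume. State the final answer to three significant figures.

Rearranging the biomass balance for a CMAS with decay, V = Y·Q·ΔS·θ_c / [X·(1+k_d θ_c)] = 0.428 × 18.6 × (816 − 16.0) × 9.47 / [2970 × (1 + 0.0835 × 9.47)] = 6.03×10^4 / 5319 = 11.34 m³.

V ≈ 11.3 m³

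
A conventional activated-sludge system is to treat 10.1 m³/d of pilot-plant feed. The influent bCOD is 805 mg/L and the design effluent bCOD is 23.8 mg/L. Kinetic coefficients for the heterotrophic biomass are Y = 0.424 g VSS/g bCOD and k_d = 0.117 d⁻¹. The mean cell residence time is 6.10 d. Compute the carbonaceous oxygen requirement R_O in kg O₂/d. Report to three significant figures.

R_O ≈ 5.12 kg O₂/d

Y_obs = Y / (1 + k_d θ_c) = 0.424 / (1 + 0.117 × 6.10) = 0.424 / 1.714 = 0.2474.
ΔS = 805 − 23.8 = 781.2 mg/L, so the substrate removal rate is 10.1 × 781.2/1000 = 7.890 kg bCOD/d.
Biomass synthesised: P_X = Y_obs × 7.890 = 1.952 kg VSS/d.
Carbonaceous O₂ demand = substrate oxidised − cell-mass equivalent = 7.890 − 1.42 × 1.952 = 5.118 kg O₂/d.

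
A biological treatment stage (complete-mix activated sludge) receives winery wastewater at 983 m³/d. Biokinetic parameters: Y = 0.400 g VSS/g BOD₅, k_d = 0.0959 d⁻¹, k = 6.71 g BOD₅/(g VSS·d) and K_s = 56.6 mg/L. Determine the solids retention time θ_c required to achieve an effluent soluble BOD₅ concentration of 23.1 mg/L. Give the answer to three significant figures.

Specific growth rate at S = 23.1 mg/L: μ = YkS/(K_s+S) = 0.400·6.71·23.1/(56.6+23.1) = 0.7779 d⁻¹.
1/θ_c = 0.7779 − 0.0959 = 0.6820 d⁻¹, so θ_c = 1.466 d.

θ_c ≈ 1.47 d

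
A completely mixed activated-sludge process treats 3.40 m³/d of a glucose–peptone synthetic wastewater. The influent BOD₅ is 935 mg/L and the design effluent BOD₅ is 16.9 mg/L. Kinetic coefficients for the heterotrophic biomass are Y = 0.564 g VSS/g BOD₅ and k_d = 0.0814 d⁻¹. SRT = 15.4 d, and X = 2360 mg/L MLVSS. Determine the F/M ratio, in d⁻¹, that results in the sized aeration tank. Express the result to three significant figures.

Rearranging the biomass balance for a CMAS with decay, V = Y·Q·ΔS·θ_c / [X·(1+k_d θ_c)] = 0.564 × 3.40 × (935 − 16.9) × 15.4 / [2360 × (1 + 0.0814 × 15.4)] = 2.71×10^4 / 5318 = 5.098 m³.
Food-to-microorganism ratio F/M = Q S₀ / (V X) = 3.40 × 935 / (5.098 × 2360) = 0.2642 d⁻¹.

F/M ≈ 0.264 d⁻¹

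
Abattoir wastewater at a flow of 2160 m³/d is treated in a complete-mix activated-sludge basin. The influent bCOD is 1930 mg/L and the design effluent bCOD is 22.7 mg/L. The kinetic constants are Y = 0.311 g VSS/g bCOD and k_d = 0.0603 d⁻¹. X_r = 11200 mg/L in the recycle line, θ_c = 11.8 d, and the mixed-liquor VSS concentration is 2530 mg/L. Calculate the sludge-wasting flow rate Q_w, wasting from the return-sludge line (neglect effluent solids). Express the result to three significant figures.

Q_w ≈ 66.8 m³/d

Steady-state biomass mass balance: V·X·(1 + k_d·θ_c) = Y·Q·(S₀ − S)·θ_c, so V = 0.311 × 2160 × (1930 − 22.7) × 11.8 / [2530 × (1 + 0.0603 × 11.8)] = 1.51×10^7 / 4330 = 3491 m³.
Q_w = (V·X)/(θ_c X_r) = 3491 × 2530 / (11.8 × 11200) = 66.84 m³/d.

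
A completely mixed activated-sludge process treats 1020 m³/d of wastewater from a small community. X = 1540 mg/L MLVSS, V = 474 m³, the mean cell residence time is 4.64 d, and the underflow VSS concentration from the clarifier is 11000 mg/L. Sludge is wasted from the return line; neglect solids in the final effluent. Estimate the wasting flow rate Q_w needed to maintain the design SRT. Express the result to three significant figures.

Q_w ≈ 14.3 m³/d

θ_c = V·X/(Q_w·X_r) when wasting from the recycle, so Q_w = V·X/(θ_c·X_r) = 474.0 × 1540 / (4.64 × 11000) = 14.30 m³/d.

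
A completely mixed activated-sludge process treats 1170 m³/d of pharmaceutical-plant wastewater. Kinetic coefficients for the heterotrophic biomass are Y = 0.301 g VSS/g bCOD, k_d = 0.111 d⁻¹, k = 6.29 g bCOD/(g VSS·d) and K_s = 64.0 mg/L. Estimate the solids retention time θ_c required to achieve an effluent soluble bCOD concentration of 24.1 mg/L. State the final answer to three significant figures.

θ_c ≈ 2.46 d

Specific growth rate at S = 24.1 mg/L: μ = YkS/(K_s+S) = 0.301·6.29·24.1/(64.0+24.1) = 0.5179 d⁻¹.
θ_c = 1/(μ − k_d) = 1/(0.5179 − 0.111) = 1/0.4069 = 2.458 d.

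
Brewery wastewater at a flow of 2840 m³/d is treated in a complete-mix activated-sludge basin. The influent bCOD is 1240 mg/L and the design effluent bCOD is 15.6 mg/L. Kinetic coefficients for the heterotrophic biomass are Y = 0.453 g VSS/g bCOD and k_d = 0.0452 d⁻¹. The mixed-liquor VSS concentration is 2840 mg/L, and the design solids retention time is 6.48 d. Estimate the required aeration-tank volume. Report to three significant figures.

V ≈ 2780 m³

From the SRT design equation V = Y Q (S₀−S) θ_c / [X (1 + k_d θ_c)] = 0.453 × 2840 × (1240 − 15.6) × 6.48 / [2840 × (1 + 0.0452 × 6.48)] = 1.02×10^7 / 3672 = 2780 m³.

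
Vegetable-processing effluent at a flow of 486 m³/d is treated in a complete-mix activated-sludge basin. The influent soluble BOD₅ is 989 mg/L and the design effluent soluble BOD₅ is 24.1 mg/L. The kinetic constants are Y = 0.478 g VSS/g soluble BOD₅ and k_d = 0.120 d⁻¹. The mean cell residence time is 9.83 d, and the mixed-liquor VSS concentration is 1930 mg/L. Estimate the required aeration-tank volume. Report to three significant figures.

Rearranging the biomass balance for a CMAS with decay, V = Y·Q·ΔS·θ_c / [X·(1+k_d θ_c)] = 0.478 × 486 × (989 − 24.1) × 9.83 / [1930 × (1 + 0.120 × 9.83)] = 2.2×10^6 / 4207 = 523.8 m³.

V ≈ 524 m³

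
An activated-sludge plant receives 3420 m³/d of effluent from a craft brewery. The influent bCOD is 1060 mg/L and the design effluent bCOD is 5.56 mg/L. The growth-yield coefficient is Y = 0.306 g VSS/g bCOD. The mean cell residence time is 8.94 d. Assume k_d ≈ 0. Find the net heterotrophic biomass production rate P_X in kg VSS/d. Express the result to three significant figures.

P_X ≈ 1100 kg VSS/d

Since k_d ≈ 0, Y_obs = Y = 0.306 g VSS/g bCOD.
Substrate removed = Q·(S₀ − S) = 3420 m³/d × (1060 − 5.56) g/m³ = 3.61×10^6 g/d = 3606 kg/d.
So the net sludge growth is P_X = 0.3060 × 3606 = 1103 kg VSS/d.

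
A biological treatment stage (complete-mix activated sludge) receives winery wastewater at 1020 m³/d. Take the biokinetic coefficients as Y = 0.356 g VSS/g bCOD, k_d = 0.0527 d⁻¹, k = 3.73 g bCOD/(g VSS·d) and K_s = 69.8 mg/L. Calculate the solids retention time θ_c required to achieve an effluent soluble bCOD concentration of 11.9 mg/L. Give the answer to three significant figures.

θ_c ≈ 7.11 d

From 1/θ_c = Y·k·S/(K_s + S) − k_d: Y·k·S/(K_s+S) = 0.356 × 3.73 × 11.9 / (69.8 + 11.9) = 0.1934 d⁻¹.
θ_c = 1/(μ − k_d) = 1/(0.1934 − 0.0527) = 1/0.1407 = 7.107 d.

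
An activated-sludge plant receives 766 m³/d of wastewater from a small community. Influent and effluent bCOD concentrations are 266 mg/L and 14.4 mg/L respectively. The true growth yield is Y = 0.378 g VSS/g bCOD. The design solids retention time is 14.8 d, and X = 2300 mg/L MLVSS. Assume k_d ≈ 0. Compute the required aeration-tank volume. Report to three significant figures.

V ≈ 469 m³

V·X = Y·Q·ΔS·θ_c gives V = 0.378 × 766 × (266 − 14.4) × 14.8 / 2300 = 468.8 m³.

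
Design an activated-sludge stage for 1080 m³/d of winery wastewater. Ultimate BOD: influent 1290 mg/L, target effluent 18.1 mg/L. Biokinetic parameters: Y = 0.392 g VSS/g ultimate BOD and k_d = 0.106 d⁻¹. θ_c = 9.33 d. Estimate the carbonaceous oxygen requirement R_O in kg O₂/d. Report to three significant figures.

R_O ≈ 989 kg O₂/d

Observed yield with endogenous decay: Y_obs = Y / (1 + k_d·θ_c) = 0.392 / (1 + 0.106 × 9.33) = 0.392 / 1.989 = 0.1971 g VSS/g ultimate BOD.
ΔS = 1290 − 18.1 = 1272 mg/L, so the substrate removal rate is 1080 × 1272/1000 = 1374 kg ultimate BOD/d.
Net sludge production P_X = 0.1971 × 1374 = 270.7 kg VSS/d.
Carbonaceous O₂ demand = substrate oxidised − cell-mass equivalent = 1374 − 1.42 × 270.7 = 989.2 kg O₂/d.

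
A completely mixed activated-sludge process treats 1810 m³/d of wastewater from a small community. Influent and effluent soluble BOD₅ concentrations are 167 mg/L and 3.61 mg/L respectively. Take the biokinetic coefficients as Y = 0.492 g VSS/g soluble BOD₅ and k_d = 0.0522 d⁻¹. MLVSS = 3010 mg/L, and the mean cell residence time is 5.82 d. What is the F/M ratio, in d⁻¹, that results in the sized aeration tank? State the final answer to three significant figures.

F/M ≈ 0.465 d⁻¹

Steady-state biomass mass balance: V·X·(1 + k_d·θ_c) = Y·Q·(S₀ − S)·θ_c, so V = 0.492 × 1810 × (167 − 3.61) × 5.82 / [3010 × (1 + 0.0522 × 5.82)] = 8.47×10^5 / 3924 = 215.8 m³.
F/M = applied load / biomass = Q·S₀/(V·X) = 1810 × 167 / (215.8 × 3010) = 0.4654 d⁻¹.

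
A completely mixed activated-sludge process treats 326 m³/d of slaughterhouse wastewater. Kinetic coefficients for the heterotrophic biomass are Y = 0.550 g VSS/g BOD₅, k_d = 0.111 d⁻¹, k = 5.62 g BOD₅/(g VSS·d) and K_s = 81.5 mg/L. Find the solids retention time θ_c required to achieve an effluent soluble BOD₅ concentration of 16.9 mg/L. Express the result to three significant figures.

Specific growth rate at S = 16.9 mg/L: μ = YkS/(K_s+S) = 0.550·5.62·16.9/(81.5+16.9) = 0.5309 d⁻¹.
Then 1/θ_c = μ − k_d = 0.5309 − 0.111 = 0.4199 d⁻¹, giving θ_c = 2.382 d.

θ_c ≈ 2.38 d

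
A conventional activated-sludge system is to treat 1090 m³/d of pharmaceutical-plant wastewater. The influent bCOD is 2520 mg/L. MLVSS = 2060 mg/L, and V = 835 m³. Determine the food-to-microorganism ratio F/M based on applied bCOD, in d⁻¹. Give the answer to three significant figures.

F/M ≈ 1.60 d⁻¹

F/M = applied load / biomass = Q·S₀/(V·X) = 1090 × 2520 / (835.0 × 2060) = 1.597 d⁻¹.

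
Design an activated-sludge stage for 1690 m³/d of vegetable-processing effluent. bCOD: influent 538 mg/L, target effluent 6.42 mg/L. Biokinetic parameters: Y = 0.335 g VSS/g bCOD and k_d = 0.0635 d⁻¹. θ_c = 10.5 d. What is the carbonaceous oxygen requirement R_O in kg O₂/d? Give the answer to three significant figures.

Correct the yield for decay: Y_obs = Y/(1 + k_d θ_c) = 0.335 / (1 + 0.0635 × 10.5) = 0.335 / 1.667 = 0.2010.
Substrate removed = Q·(S₀ − S) = 1690 m³/d × (538 − 6.42) g/m³ = 8.98×10^5 g/d = 898.4 kg/d.
Net sludge production P_X = 0.2010 × 898.4 = 180.6 kg VSS/d.
Carbonaceous O₂ demand = substrate oxidised − cell-mass equivalent = 898.4 − 1.42 × 180.6 = 642.0 kg O₂/d.

R_O ≈ 642 kg O₂/d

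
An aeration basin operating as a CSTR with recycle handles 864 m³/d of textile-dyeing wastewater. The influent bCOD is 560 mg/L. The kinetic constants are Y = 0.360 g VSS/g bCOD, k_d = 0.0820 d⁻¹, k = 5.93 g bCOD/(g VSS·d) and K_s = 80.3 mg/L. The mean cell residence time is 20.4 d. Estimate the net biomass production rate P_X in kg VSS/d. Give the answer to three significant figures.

P_X ≈ 64.6 kg VSS/d

Effluent substrate depends only on kinetics and SRT: S = K_s(1 + k_d θ_c) / [θ_c(Yk − k_d) − 1] = 80.3 × (1 + 0.0820 × 20.4) / [20.4 × (0.360 × 5.93 − 0.0820) − 1] = 214.6 / 40.88 = 5.251 mg/L.
The observed yield is Y_obs = Y/(1 + k_d·θ_c) = 0.360 / (1 + 0.0820 × 20.4) = 0.360 / 2.673 = 0.1347 g VSS per g bCOD removed.
Substrate removed = Q·(S₀ − S) = 864 m³/d × (560 − 5.25) g/m³ = 4.79×10^5 g/d = 479.3 kg/d.
So the net sludge growth is P_X = 0.1347 × 479.3 = 64.56 kg VSS/d.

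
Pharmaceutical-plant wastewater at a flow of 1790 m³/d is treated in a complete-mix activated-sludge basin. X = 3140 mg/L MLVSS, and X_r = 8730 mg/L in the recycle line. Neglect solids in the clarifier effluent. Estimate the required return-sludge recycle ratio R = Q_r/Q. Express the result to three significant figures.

R ≈ 0.562

Solids balance on the clarifier gives (1+R)X = R·X_r, so R = X/(X_r − X) = 3140 / (8730 − 3140) = 0.5617.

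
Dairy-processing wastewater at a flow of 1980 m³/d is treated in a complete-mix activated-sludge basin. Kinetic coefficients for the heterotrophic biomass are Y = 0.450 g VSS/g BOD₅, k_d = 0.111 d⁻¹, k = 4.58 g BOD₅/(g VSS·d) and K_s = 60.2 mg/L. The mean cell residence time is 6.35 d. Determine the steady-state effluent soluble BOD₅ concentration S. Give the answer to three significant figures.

S ≈ 9.02 mg/L

Effluent substrate depends only on kinetics and SRT: S = K_s(1 + k_d θ_c) / [θ_c(Yk − k_d) − 1] = 60.2 × (1 + 0.111 × 6.35) / [6.35 × (0.450 × 4.58 − 0.111) − 1] = 102.6 / 11.38 = 9.017 mg/L.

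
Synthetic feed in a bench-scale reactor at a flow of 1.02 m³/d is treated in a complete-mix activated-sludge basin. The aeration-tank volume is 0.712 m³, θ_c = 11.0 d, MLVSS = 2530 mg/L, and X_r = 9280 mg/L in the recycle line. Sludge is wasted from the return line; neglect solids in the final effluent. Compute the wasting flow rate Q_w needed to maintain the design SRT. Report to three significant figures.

Q_w = (V·X)/(θ_c X_r) = 0.7120 × 2530 / (11.0 × 9280) = 0.01765 m³/d.

Q_w ≈ 0.0176 m³/d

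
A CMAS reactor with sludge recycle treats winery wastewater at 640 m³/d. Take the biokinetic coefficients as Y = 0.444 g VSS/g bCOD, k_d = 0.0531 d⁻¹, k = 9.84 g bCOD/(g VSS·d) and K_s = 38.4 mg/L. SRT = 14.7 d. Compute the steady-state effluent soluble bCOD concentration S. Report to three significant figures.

S ≈ 1.09 mg/L

Effluent substrate depends only on kinetics and SRT: S = K_s(1 + k_d θ_c) / [θ_c(Yk − k_d) − 1] = 38.4 × (1 + 0.0531 × 14.7) / [14.7 × (0.444 × 9.84 − 0.0531) − 1] = 68.37 / 62.44 = 1.095 mg/L.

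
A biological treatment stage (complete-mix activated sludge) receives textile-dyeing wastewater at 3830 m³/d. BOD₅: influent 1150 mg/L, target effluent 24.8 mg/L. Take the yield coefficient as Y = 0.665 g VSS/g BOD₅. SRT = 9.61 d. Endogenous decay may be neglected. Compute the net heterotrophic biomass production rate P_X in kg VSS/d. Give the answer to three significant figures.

P_X ≈ 2870 kg VSS/d

With endogenous decay neglected, the observed yield equals the true yield: Y_obs = Y = 0.665 g VSS/g BOD₅.
Substrate removed = Q·(S₀ − S) = 3830 m³/d × (1150 − 24.8) g/m³ = 4.31×10^6 g/d = 4310 kg/d.
P_X = Y_obs · Q(S₀ − S) = 0.6650 × 4310 = 2866 kg VSS/d.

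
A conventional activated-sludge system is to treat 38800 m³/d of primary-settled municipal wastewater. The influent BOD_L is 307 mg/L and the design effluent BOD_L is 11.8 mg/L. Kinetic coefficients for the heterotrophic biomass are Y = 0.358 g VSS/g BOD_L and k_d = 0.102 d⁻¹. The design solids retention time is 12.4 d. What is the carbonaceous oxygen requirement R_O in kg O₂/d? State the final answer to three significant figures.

R_O ≈ 8880 kg O₂/d

Correct the yield for decay: Y_obs = Y/(1 + k_d θ_c) = 0.358 / (1 + 0.102 × 12.4) = 0.358 / 2.265 = 0.1581.
ΔS = 307 − 11.8 = 295.2 mg/L, so the substrate removal rate is 38800 × 295.2/1000 = 11454 kg BOD_L/d.
P_X = Y_obs·Q·(S₀ − S) = 0.1581 × 11454 = 1811 kg VSS/d.
R_O = Q·ΔS − 1.42 P_X = 11454 − 2571 = 8883 kg O₂/d.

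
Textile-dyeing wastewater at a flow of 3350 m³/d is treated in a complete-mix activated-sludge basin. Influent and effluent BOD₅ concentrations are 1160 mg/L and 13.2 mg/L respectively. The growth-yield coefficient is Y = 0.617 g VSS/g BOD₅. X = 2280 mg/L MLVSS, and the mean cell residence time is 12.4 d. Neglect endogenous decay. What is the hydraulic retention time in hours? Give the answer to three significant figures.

τ ≈ 92.4 h

With k_d = 0 the design equation reduces to V = Y Q (S₀−S) θ_c / X = 0.617 × 3350 × (1160 − 13.2) × 12.4 / 2280 = 12892 m³.
τ = V/Q = 12892/3350 = 3.848 d, or 92.36 h.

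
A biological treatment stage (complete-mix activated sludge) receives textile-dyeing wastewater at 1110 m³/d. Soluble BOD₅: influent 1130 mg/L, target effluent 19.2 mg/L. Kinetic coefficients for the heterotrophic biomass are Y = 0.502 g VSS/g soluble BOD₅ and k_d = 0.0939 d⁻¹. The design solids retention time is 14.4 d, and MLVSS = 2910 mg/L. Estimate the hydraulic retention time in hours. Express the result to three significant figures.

τ ≈ 28.2 h

Steady-state biomass mass balance: V·X·(1 + k_d·θ_c) = Y·Q·(S₀ − S)·θ_c, so V = 0.502 × 1110 × (1130 − 19.2) × 14.4 / [2910 × (1 + 0.0939 × 14.4)] = 8.91×10^6 / 6845 = 1302 m³.
τ = V/Q = 1302/1110 = 1.173 d, or 28.15 h.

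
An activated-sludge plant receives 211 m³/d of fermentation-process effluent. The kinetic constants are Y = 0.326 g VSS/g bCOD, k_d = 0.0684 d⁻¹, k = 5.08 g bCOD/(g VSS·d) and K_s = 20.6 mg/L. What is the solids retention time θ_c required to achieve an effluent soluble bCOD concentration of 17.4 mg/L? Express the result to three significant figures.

At the target effluent, Y k S/(K_s+S) = 0.326×5.08×17.4/38.00 = 0.7583 d⁻¹.
θ_c = 1/(μ − k_d) = 1/(0.7583 − 0.0684) = 1/0.6899 = 1.449 d.

θ_c ≈ 1.45 d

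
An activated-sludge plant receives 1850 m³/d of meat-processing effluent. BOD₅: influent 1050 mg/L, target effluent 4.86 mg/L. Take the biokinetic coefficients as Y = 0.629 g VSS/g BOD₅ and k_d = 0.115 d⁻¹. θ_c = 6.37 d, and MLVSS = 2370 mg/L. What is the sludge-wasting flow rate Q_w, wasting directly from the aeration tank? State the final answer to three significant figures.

Q_w ≈ 296 m³/d

Steady-state biomass mass balance: V·X·(1 + k_d·θ_c) = Y·Q·(S₀ − S)·θ_c, so V = 0.629 × 1850 × (1050 − 4.86) × 6.37 / [2370 × (1 + 0.115 × 6.37)] = 7.75×10^6 / 4106 = 1887 m³.
With mixed-liquor wasting, θ_c = V/Q_w, so Q_w = V/θ_c = 1887/6.37 = 296.2 m³/d.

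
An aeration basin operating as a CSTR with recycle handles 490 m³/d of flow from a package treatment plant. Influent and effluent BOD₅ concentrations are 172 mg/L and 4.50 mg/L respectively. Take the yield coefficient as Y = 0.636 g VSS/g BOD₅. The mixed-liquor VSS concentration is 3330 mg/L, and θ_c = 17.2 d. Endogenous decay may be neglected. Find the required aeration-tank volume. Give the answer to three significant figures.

V ≈ 270 m³

With k_d = 0 the design equation reduces to V = Y Q (S₀−S) θ_c / X = 0.636 × 490 × (172 − 4.50) × 17.2 / 3330 = 269.6 m³.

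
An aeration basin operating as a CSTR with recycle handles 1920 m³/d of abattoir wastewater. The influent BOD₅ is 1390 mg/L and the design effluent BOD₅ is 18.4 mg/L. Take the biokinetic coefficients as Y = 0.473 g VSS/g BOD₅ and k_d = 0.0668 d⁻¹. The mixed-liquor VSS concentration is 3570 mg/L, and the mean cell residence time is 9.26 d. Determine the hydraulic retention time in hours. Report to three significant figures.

Rearranging the biomass balance for a CMAS with decay, V = Y·Q·ΔS·θ_c / [X·(1+k_d θ_c)] = 0.473 × 1920 × (1390 − 18.4) × 9.26 / [3570 × (1 + 0.0668 × 9.26)] = 1.15×10^7 / 5778 = 1996 m³.
τ = V/Q = 1996/1920 = 1.040 d, or 24.95 h.

τ ≈ 25.0 h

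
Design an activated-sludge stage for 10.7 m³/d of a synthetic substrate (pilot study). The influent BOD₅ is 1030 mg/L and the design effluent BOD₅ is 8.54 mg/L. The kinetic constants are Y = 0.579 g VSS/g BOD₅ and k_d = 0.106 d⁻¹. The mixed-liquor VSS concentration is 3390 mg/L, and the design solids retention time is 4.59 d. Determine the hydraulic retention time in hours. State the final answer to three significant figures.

Rearranging the biomass balance for a CMAS with decay, V = Y·Q·ΔS·θ_c / [X·(1+k_d θ_c)] = 0.579 × 10.7 × (1030 − 8.54) × 4.59 / [3390 × (1 + 0.106 × 4.59)] = 2.9×10^4 / 5039 = 5.764 m³.
HRT = V/Q = 5.764 m³ / 10.7 m³·d⁻¹ = 0.5387 d × 24 = 12.93 h.

τ ≈ 12.9 h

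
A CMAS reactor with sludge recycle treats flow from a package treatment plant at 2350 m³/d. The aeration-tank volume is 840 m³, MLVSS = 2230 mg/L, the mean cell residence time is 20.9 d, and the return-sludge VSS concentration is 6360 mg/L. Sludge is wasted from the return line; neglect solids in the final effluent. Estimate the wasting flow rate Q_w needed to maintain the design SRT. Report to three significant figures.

Q_w = (V·X)/(θ_c X_r) = 840.0 × 2230 / (20.9 × 6360) = 14.09 m³/d.

Q_w ≈ 14.1 m³/d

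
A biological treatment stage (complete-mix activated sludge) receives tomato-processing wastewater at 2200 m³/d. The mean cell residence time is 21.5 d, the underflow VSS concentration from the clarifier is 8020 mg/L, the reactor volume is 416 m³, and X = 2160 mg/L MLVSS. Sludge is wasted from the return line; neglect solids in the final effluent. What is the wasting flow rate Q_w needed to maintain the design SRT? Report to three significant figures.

θ_c = V·X/(Q_w·X_r) when wasting from the recycle, so Q_w = V·X/(θ_c·X_r) = 416.0 × 2160 / (21.5 × 8020) = 5.211 m³/d.

Q_w ≈ 5.21 m³/d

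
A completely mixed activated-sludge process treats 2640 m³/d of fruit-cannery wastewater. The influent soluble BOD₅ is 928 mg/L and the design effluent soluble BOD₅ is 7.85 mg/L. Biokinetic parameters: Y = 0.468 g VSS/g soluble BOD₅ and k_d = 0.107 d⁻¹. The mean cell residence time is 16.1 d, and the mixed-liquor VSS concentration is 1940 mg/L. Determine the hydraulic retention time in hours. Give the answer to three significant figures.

Rearranging the biomass balance for a CMAS with decay, V = Y·Q·ΔS·θ_c / [X·(1+k_d θ_c)] = 0.468 × 2640 × (928 − 7.85) × 16.1 / [1940 × (1 + 0.107 × 16.1)] = 1.83×10^7 / 5282 = 3465 m³.
HRT = V/Q = 3465 m³ / 2640 m³·d⁻¹ = 1.313 d × 24 = 31.50 h.

τ ≈ 31.5 h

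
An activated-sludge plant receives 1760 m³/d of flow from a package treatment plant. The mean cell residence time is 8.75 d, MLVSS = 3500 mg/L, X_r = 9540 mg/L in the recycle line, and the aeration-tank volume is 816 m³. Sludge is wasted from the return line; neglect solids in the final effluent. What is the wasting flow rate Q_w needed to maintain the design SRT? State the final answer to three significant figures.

Wasting from the return line (neglecting effluent solids): Q_w = V·X / (θ_c·X_r) = 816.0 × 3500 / (8.75 × 9540) = 34.21 m³/d.

Q_w ≈ 34.2 m³/d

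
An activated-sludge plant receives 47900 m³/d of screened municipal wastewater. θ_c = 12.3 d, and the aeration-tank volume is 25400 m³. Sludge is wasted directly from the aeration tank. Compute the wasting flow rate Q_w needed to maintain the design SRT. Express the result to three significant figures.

Q_w ≈ 2070 m³/d

Wasting from the aeration tank: Q_w = V / θ_c = 25400 / 12.3 = 2065 m³/d.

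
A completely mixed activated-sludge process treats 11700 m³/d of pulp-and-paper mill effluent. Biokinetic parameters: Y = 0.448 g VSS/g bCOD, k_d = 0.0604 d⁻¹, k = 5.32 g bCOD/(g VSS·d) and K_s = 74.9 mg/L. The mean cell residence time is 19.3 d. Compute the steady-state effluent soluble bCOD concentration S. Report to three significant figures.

Effluent substrate depends only on kinetics and SRT: S = K_s(1 + k_d θ_c) / [θ_c(Yk − k_d) − 1] = 74.9 × (1 + 0.0604 × 19.3) / [19.3 × (0.448 × 5.32 − 0.0604) − 1] = 162.2 / 43.83 = 3.701 mg/L.

S ≈ 3.70 mg/L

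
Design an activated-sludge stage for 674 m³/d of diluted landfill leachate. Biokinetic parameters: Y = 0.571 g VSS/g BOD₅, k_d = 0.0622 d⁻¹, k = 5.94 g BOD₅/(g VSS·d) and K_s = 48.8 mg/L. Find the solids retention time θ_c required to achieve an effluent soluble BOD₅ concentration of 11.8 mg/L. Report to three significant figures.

Specific growth rate at S = 11.8 mg/L: μ = YkS/(K_s+S) = 0.571·5.94·11.8/(48.8+11.8) = 0.6604 d⁻¹.
Then 1/θ_c = μ − k_d = 0.6604 − 0.0622 = 0.5982 d⁻¹, giving θ_c = 1.672 d.

θ_c ≈ 1.67 d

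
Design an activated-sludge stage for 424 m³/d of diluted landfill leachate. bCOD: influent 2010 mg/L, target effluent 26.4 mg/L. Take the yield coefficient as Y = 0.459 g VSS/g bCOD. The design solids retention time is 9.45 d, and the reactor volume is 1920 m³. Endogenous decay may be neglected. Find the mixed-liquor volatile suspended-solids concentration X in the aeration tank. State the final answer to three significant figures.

X = Y·Q·ΔS·θ_c / V = 0.459 × 424 × (2010 − 26.4) × 9.45 / 1920 = 1900 mg/L.

X ≈ 1900 mg/L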